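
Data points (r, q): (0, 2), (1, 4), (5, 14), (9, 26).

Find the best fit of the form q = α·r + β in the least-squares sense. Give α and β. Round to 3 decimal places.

α = 2.670, β = 1.488

Normal-equation sums: Σr·r = 107, Σr = 15, Σ1 = 4.
Moment sums: Σr·q = 308, Σq = 46.
Normal equations: [[107, 15]; [15, 4]]·[α, β]ᵀ = [308, 46]ᵀ.
det = 107·4 − 15² = 203.
α = (308·4 − 15·46)/203 = 542/203; β = (107·46 − 15·308)/203 = 302/203.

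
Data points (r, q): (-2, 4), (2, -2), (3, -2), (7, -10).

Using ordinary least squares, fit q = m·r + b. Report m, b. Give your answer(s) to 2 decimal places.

m = -1.54, b = 1.34

Sums needed: Σr·r = 66, Σr = 10, Σ1 = 4.
Moment sums: Σr·q = -88, Σq = -10.
So AᵀA·[m, b]ᵀ = Aᵀq: [[66, 10]; [10, 4]]·[m, b]ᵀ = [-88, -10]ᵀ.
Eliminating b: 4·(row 1) − 10·(row 2) gives 164·m = 4·(-88) − 10·(-10) = -252, so m = -63/41.
Then b = ((-10) − 10·(-63/41))/4 = 55/41.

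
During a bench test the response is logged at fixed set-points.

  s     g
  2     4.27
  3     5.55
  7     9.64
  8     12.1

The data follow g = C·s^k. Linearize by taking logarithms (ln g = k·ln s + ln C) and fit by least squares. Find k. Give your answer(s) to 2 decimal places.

k = 0.72

Linearized form: ln g = k·ln s + ln C. From the 4 transformed points,
Σln s = 5.8171, Σ(ln s)² = 9.7980, Σln g = 7.9245, Σln s·ln g = 12.4827.
Normal system: [[9.7980, 5.8171]; [5.8171, 4]]·[k, ln C]ᵀ = [12.4827, 7.9245]ᵀ.
Solving (det = 5.3534): k = 0.71600, ln C = 0.93988.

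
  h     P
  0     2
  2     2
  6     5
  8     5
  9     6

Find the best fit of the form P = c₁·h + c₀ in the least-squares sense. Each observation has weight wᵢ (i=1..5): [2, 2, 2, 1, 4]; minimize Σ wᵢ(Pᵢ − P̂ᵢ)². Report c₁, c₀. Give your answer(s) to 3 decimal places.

With design matrix A, AᵀWA = [[468, 60]; [60, 11]] and AᵀWP = [324, 47]ᵀ.
Determinant 468·11 − 60² = 1548.
c₁ = (324·11 − 60·47)/1548 = 62/129; c₀ = (468·47 − 60·324)/1548 = 71/43.

c₁ = 0.481, c₀ = 1.651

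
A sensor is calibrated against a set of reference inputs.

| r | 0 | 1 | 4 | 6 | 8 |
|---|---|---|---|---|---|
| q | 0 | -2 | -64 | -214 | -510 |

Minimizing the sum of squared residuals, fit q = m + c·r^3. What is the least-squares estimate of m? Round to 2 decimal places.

m = -0.23

The normal equations are: 5·m + 793·c = -790;  793·m + 312897·c = -311442.
(Σ1 = 5, Σr^3 = 793, Σr^3·r^3 = 312897, Σq = -790, Σr^3·q = -311442.)
Eliminating c: 312897·(row 1) − 793·(row 2) gives 935636·m = 312897·(-790) − 793·(-311442) = -215124, so m = -4137/17993.
Then c = ((-311442) − 793·(-4137/17993))/312897 = -232685/233909.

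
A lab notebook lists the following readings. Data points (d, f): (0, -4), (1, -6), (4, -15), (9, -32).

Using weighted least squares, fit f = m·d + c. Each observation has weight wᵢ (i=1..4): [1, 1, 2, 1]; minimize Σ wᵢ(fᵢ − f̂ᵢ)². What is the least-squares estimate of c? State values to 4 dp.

c = -3.0732

Entries of AᵀWA: Σwᵢ·d·d = 114, Σwᵢ·d = 18, Σwᵢ·1 = 5.
For AᵀWf: Σwᵢ·d·f = -414, Σwᵢ·f = -72.
det = 114·5 − 18² = 246.
m = ((-414)·5 − 18·(-72))/246 = -129/41; c = (114·(-72) − 18·(-414))/246 = -126/41.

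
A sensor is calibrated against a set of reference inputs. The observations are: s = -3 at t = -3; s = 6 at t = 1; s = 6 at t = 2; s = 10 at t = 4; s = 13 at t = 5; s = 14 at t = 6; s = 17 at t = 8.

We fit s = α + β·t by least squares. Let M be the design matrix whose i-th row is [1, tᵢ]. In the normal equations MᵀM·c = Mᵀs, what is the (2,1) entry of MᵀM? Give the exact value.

23

Row 2 ↔ basis t, column 1 ↔ basis 1, so (MᵀM)_{2,1} = Σᵢ t = (-3)·(1) + (1)·(1) + (2)·(1) + (4)·(1) + (5)·(1) + (6)·(1) + (8)·(1) = 23.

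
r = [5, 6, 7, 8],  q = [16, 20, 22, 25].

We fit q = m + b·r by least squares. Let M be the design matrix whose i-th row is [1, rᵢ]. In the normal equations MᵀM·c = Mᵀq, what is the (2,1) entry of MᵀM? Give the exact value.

Row 2 ↔ basis r, column 1 ↔ basis 1, so (MᵀM)_{2,1} = Σᵢ r = (5)·(1) + (6)·(1) + (7)·(1) + (8)·(1) = 26.

26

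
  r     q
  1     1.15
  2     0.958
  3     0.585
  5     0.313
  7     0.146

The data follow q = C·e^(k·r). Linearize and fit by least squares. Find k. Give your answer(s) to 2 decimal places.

k = -0.35

Let Y = ln q. Fitting Y = k·r + ln C by least squares:
AᵀA = [[88.0000, 18.0000]; [18.0000, 5]], rhs = [-20.8313, -3.5250]ᵀ  (here Σr = 18.0000, Σ(r)² = 88.0000, Σln q = -3.5250, Σr·ln q = -20.8313).
Δ = 88.0000·5 − (18.0000)² = 116.0000; k = (-20.8313·5 − 18.0000·-3.5250)/116.0000 = -0.35092, ln C = (88.0000·-3.5250 − 18.0000·-20.8313)/116.0000 = 0.55831.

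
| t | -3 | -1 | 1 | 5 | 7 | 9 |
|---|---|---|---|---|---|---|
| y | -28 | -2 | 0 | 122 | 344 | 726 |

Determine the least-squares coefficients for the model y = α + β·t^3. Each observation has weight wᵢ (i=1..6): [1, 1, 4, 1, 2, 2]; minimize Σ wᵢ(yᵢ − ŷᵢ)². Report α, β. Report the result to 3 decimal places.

α = -0.852, β = 0.998

Sums needed: Σwᵢ·1 = 11, Σwᵢ·t^3 = 2245, Σwᵢ·t^3·t^3 = 1314539.
Moment sums: Σwᵢ·y = 2232, Σwᵢ·t^3·y = 1310500.
det = 11·1314539 − 2245² = 9419904.
α = (2232·1314539 − 2245·1310500)/9419904 = -54199/63648; β = (11·1310500 − 2245·2232)/9419904 = 63545/63648.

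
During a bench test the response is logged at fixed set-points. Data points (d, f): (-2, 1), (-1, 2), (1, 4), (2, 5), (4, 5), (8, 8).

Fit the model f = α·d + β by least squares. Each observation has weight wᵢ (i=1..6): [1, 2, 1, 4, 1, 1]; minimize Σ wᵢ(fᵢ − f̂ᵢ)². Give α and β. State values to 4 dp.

XᵀWX·[α, β]ᵀ = XᵀWf reads: 103·α + 17·β = 122;  17·α + 10·β = 42.
(Σwᵢ·d·d = 103, Σwᵢ·d = 17, Σwᵢ·1 = 10, Σwᵢ·d·f = 122, Σwᵢ·f = 42.)
Eliminating β: 10·(row 1) − 17·(row 2) gives 741·α = 10·122 − 17·42 = 506, so α = 506/741.
Then β = (42 − 17·(506/741))/10 = 2252/741.

α = 0.6829, β = 3.0391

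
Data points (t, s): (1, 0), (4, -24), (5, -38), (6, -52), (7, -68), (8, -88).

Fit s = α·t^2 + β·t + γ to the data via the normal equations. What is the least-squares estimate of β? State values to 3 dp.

β = -2.825

The normal equations are: 8675·α + 1261·β + 191·γ = -12170;  1261·α + 191·β + 31·γ = -1778;  191·α + 31·β + 6·γ = -270.
(Σt^2·t^2 = 8675, Σt^2·t = 1261, Σt^2 = 191, Σt·t = 191, Σt = 31, Σ1 = 6, Σt^2·s = -12170, Σt·s = -1778, Σs = -270.)
Inverting the 3×3 Gram matrix, [α, β, γ]ᵀ = [-1567/1452, -20513/7260, 4783/1210]ᵀ.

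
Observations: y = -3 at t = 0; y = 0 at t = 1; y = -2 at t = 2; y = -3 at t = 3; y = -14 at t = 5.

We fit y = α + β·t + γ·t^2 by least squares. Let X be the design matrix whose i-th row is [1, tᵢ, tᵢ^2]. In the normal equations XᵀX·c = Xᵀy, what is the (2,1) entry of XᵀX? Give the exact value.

11

Row 2 ↔ basis t, column 1 ↔ basis 1, so (XᵀX)_{2,1} = Σᵢ t = (0)·(1) + (1)·(1) + (2)·(1) + (3)·(1) + (5)·(1) = 11.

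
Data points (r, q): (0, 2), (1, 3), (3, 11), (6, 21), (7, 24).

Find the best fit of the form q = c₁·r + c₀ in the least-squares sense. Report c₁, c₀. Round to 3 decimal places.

Normal-equation sums: Σr·r = 95, Σr = 17, Σ1 = 5.
And Σr·q = 330, Σq = 61.
So AᵀA·[c₁, c₀]ᵀ = Aᵀq: [[95, 17]; [17, 5]]·[c₁, c₀]ᵀ = [330, 61]ᵀ.
Δ = 95·5 − 17² = 186.
c₁ = (330·5 − 17·61)/186 = 613/186; c₀ = (95·61 − 17·330)/186 = 185/186.

c₁ = 3.296, c₀ = 0.995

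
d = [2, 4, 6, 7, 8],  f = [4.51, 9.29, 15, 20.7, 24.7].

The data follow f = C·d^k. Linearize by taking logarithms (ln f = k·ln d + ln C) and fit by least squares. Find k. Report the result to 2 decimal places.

k = 1.22

Let Y = ln f. Fitting Y = k·ln d + ln C by least squares:
Σln d = 7.8966, Σ(ln d)² = 13.7233, Σln f = 12.6802, Σln d·ln f = 21.5510.
Equations: 13.7233·k + 7.8966·ln C = 21.5510;  7.8966·k + 5·ln C = 12.6802.
Slope k = (n·Σln d·ln f − Σln d·Σln f)/(n·Σ(ln d)² − (Σln d)²) = (5·21.5510 − 7.8966·12.6802)/6.2610 = 1.21781; ln C = (Σln f − k·Σln d)/n = 0.61274.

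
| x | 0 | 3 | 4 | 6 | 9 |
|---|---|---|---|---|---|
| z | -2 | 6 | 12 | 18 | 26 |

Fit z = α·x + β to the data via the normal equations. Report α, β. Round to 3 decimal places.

α = 3.186, β = -2.018

Normal-equation sums: Σx·x = 142, Σx = 22, Σ1 = 5.
Right-hand side: Σx·z = 408, Σz = 60.
Normal equations: [[142, 22]; [22, 5]]·[α, β]ᵀ = [408, 60]ᵀ.
det = 142·5 − 22² = 226.
α = (408·5 − 22·60)/226 = 360/113; β = (142·60 − 22·408)/226 = -228/113.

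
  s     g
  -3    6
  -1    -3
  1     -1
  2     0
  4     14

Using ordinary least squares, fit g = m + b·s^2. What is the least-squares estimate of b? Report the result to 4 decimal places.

b = 1.0737

From the data, Σ1 = 5, Σs^2 = 31, Σs^2·s^2 = 355.
Moment sums: Σg = 16, Σs^2·g = 274.
Normal equations: [[5, 31]; [31, 355]]·[m, b]ᵀ = [16, 274]ᵀ.
det = 5·355 − 31² = 814.
m = (16·355 − 31·274)/814 = -1407/407; b = (5·274 − 31·16)/814 = 437/407.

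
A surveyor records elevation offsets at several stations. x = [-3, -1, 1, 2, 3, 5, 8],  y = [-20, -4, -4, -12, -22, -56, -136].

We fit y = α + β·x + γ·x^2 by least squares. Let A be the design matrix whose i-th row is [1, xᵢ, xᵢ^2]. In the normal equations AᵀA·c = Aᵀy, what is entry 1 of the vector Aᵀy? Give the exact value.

-254

Entry 1 ↔ basis 1, so (Aᵀy)_{1} = Σᵢ yᵢ = (1)·(-20) + (1)·(-4) + (1)·(-4) + (1)·(-12) + (1)·(-22) + (1)·(-56) + (1)·(-136) = -254.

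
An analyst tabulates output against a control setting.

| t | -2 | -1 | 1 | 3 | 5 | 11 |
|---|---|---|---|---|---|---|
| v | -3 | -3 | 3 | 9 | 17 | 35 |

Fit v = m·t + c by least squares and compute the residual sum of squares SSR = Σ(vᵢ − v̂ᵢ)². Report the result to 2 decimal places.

SSR = 8.50

With design matrix X, XᵀX = [[161, 17]; [17, 6]] and Xᵀv = [509, 58]ᵀ.
det = 161·6 − 17² = 677.
m = (509·6 − 17·58)/677 = 2068/677; c = (161·58 − 17·509)/677 = 685/677.
Residuals: 1420/677, -648/677, -722/677, -796/677, 484/677, 262/677; SSR = 5752/677.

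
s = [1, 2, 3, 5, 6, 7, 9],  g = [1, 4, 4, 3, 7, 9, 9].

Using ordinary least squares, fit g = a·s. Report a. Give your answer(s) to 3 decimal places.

AᵀA·[a]ᵀ = Aᵀg reads: 205·a = 222.
(Σs·s = 205, Σs·g = 222.)
Hence a = 222 / 205 ≈ 1.08293.

a = 1.083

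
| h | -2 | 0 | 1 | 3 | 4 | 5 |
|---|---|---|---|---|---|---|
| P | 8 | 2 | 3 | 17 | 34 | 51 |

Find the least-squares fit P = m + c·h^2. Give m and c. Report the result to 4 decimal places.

m = 0.7722, c = 2.0067

Sums needed: Σ1 = 6, Σh^2 = 55, Σh^2·h^2 = 979.
And ΣP = 115, Σh^2·P = 2007.
MᵀM·[m, c]ᵀ = MᵀP becomes [[6, 55]; [55, 979]]·[m, c]ᵀ = [115, 2007]ᵀ.
Δ = 6·979 − 55² = 2849.
m = (115·979 − 55·2007)/2849 = 200/259; c = (6·2007 − 55·115)/2849 = 5717/2849.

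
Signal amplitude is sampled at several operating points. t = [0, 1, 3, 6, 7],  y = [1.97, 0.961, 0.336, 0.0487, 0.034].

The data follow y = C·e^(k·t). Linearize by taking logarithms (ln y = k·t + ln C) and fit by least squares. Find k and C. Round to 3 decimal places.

Linearized form: ln y = k·t + ln C. From the 5 transformed points,
AᵀA = [[95.0000, 17.0000]; [17.0000, 5]], rhs = [-45.1139, -6.8559]ᵀ  (here Σt = 17.0000, Σ(t)² = 95.0000, Σln y = -6.8559, Σt·ln y = -45.1139).
Slope k = (n·Σt·ln y − Σt·Σln y)/(n·Σ(t)² − (Σt)²) = (5·-45.1139 − 17.0000·-6.8559)/186.0000 = -0.58613; ln C = (Σln y − k·Σt)/n = 0.62167, so C = exp(0.62167) = 1.86203.

k = -0.586, C = 1.862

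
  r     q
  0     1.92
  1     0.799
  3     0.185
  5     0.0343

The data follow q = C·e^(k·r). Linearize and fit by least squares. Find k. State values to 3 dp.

k = -0.795

Let Y = ln q. Fitting Y = k·r + ln C by least squares:
AᵀA = [[35.0000, 9.0000]; [9.0000, 4]], rhs = [-22.1496, -4.6321]ᵀ  (here Σr = 9.0000, Σ(r)² = 35.0000, Σln q = -4.6321, Σr·ln q = -22.1496).
Slope k = (n·Σr·ln q − Σr·Σln q)/(n·Σ(r)² − (Σr)²) = (4·-22.1496 − 9.0000·-4.6321)/59.0000 = -0.79508; ln C = (Σln q − k·Σr)/n = 0.63092.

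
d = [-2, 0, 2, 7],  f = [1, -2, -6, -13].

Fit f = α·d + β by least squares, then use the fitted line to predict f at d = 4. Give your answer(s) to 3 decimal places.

f̂ = -8.520

Forming AᵀA = [[57, 7]; [7, 4]] and Aᵀf = [-105, -20]ᵀ gives AᵀA·[α, β]ᵀ = Aᵀf.
det = 57·4 − 7² = 179.
α = ((-105)·4 − 7·(-20))/179 = -280/179; β = (57·(-20) − 7·(-105))/179 = -405/179.
At d = 4: f̂ = (-280/179)·(4) + (-405/179)·(1) = -1525/179.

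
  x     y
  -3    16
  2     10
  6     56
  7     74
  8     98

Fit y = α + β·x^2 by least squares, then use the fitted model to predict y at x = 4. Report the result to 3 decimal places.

Forming MᵀM = [[5, 162]; [162, 7890]] and Mᵀy = [254, 12098]ᵀ gives MᵀM·[α, β]ᵀ = Mᵀy.
Eliminating β: 7890·(row 1) − 162·(row 2) gives 13206·α = 7890·254 − 162·12098 = 44184, so α = 7364/2201.
Then β = (12098 − 162·(7364/2201))/7890 = 9671/6603.
At x = 4: ŷ = (7364/2201)·(1) + (9671/6603)·(16) = 176828/6603.

ŷ = 26.780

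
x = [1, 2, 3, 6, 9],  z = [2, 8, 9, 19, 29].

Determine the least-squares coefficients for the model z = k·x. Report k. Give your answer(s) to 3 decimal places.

k = 3.206

Setting ∂/∂k … = 0 gives: 131·k = 420.
(Σx·x = 131, Σx·z = 420.)
Hence k = 420 / 131 ≈ 3.20611.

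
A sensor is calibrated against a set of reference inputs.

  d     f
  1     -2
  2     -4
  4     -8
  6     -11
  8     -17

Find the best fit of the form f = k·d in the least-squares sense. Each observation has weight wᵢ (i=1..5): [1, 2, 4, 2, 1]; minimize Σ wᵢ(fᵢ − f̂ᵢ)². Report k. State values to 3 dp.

k = -1.981

Compute the Gram sums: Σwᵢ·d·d = 209.
Right-hand side: Σwᵢ·d·f = -414.
So AᵀWA·[k]ᵀ = AᵀWf: [[209]]·[k]ᵀ = [-414]ᵀ.
k = (-414)/209 = -1.98086.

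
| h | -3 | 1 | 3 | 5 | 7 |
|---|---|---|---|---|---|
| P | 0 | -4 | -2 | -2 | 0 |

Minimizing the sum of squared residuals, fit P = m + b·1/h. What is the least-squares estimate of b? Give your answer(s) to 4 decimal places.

Normal-equation sums: Σ1 = 5, Σ1/h = 47/35, Σ1/h·1/h = 14141/11025.
For XᵀP: ΣP = -8, Σ1/h·P = -76/15.
Normal equations: [[5, 47/35]; [47/35, 14141/11025]]·[m, b]ᵀ = [-8, -76/15]ᵀ.
Eliminating b: (14141/11025)·(row 1) − (47/35)·(row 2) gives (50824/11025)·m = (14141/11025)·(-8) − (47/35)·(-76/15) = -38116/11025, so m = -9529/12706.
Then b = ((-76/15) − (47/35)·(-9529/12706))/(14141/11025) = -40215/12706.

b = -3.1650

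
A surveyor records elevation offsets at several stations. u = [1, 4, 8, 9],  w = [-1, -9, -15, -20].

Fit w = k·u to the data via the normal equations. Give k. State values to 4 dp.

k = -2.0802

Setting ∂/∂k … = 0 gives: 162·k = -337.
(Σu·u = 162, Σu·w = -337.)
Hence k = -337 / 162 ≈ -2.08025.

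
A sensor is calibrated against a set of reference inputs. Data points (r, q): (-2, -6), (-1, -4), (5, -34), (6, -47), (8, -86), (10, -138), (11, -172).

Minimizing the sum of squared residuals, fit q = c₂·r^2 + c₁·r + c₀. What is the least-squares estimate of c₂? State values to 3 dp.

With design matrix M, MᵀM = [[30675, 3175, 351]; [3175, 351, 37]; [351, 37, 7]] and Mᵀq = [-42686, -4396, -487]ᵀ.
Row-reducing yields c₂ = -1521779/1016962, c₁ = 1000807/1016962, c₀ = 132434/508481.

c₂ = -1.496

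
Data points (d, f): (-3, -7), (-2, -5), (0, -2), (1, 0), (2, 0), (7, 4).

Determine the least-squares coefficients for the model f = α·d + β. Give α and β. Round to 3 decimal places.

α = 1.072, β = -2.560

Entries of XᵀX: Σd·d = 67, Σd = 5, Σ1 = 6.
For Xᵀf: Σd·f = 59, Σf = -10.
So XᵀX·[α, β]ᵀ = Xᵀf: [[67, 5]; [5, 6]]·[α, β]ᵀ = [59, -10]ᵀ.
det = 67·6 − 5² = 377.
α = (59·6 − 5·(-10))/377 = 404/377; β = (67·(-10) − 5·59)/377 = -965/377.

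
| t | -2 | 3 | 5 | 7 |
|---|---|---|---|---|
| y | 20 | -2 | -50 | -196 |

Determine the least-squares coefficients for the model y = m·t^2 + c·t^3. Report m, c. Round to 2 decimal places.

m = 2.90, c = -0.99

Forming AᵀA = [[3123, 20143]; [20143, 134067]] and Aᵀy = [-10792, -73692]ᵀ gives AᵀA·[m, c]ᵀ = Aᵀy.
Eliminating c: 134067·(row 1) − 20143·(row 2) gives 12950792·m = 134067·(-10792) − 20143·(-73692) = 37526892, so m = 9381723/3237698.
Then c = ((-73692) − 20143·(9381723/3237698))/134067 = -3189215/3237698.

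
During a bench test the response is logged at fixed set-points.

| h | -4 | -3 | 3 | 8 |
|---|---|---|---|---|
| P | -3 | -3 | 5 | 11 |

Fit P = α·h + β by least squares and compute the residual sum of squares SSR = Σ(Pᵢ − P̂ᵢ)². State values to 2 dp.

XᵀX·[α, β]ᵀ = XᵀP reads: 98·α + 4·β = 124;  4·α + 4·β = 10.
(Σh·h = 98, Σh = 4, Σ1 = 4, Σh·P = 124, ΣP = 10.)
Eliminating β: 4·(row 1) − 4·(row 2) gives 376·α = 4·124 − 4·10 = 456, so α = 57/47.
Then β = (10 − 4·(57/47))/4 = 121/94.
Residuals: 53/94, -61/94, 7/94, 1/94; SSR = 35/47.

SSR = 0.74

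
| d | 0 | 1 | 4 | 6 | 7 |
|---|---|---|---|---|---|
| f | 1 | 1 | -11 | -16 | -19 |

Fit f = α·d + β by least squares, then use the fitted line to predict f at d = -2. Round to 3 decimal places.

f̂ = 8.301

With design matrix A, AᵀA = [[102, 18]; [18, 5]] and Aᵀf = [-272, -44]ᵀ.
det = 102·5 − 18² = 186.
α = ((-272)·5 − 18·(-44))/186 = -284/93; β = (102·(-44) − 18·(-272))/186 = 68/31.
At d = -2: f̂ = (-284/93)·(-2) + (68/31)·(1) = 772/93.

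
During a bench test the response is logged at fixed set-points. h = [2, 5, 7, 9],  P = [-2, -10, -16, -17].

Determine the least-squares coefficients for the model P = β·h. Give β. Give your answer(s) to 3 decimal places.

AᵀA·[β]ᵀ = AᵀP reads: 159·β = -319.
β = (-319)/159 = -2.00629.

β = -2.006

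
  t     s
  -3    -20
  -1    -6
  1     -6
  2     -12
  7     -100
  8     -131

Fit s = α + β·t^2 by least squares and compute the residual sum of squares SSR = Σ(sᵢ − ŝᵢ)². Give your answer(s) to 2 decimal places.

SSR = 3.44

Normal-equation sums: Σ1 = 6, Σt^2 = 128, Σt^2·t^2 = 6596.
Moment sums: Σs = -275, Σt^2·s = -13524.
Eliminating β: 6596·(row 1) − 128·(row 2) gives 23192·α = 6596·(-275) − 128·(-13524) = -82828, so α = -20707/5798.
Then β = ((-13524) − 128·(-20707/5798))/6596 = -5743/2899.
Residuals: 8121/5798, -2595/5798, -2595/5798, -225/446, 3721/5798, -3727/5798; SSR = 19957/5798.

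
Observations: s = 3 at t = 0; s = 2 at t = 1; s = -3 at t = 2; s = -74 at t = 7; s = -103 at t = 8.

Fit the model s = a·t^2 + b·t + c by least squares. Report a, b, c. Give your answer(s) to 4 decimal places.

The normal system MᵀM·[a, b, c]ᵀ = Mᵀs is [[6514, 864, 118]; [864, 118, 18]; [118, 18, 5]]·[a, b, c]ᵀ = [-10228, -1346, -175]ᵀ.
Inverting the 3×3 Gram matrix, [a, b, c]ᵀ = [-12433/6871, 10168/6871, 16329/6871]ᵀ.

a = -1.8095, b = 1.4798, c = 2.3765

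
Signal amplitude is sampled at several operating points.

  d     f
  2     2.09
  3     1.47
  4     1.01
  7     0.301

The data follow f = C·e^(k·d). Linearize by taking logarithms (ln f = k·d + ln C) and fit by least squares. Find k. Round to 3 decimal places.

With ln fᵢ as the transformed response and dᵢ as the regressor:
Σd = 16.0000, Σ(d)² = 78.0000, Σln f = -0.0683, Σd·ln f = -5.7346.
Normal system: [[78.0000, 16.0000]; [16.0000, 4]]·[k, ln C]ᵀ = [-5.7346, -0.0683]ᵀ.
Δ = 78.0000·4 − (16.0000)² = 56.0000; k = (-5.7346·4 − 16.0000·-0.0683)/56.0000 = -0.39011, ln C = (78.0000·-0.0683 − 16.0000·-5.7346)/56.0000 = 1.54337.

k = -0.390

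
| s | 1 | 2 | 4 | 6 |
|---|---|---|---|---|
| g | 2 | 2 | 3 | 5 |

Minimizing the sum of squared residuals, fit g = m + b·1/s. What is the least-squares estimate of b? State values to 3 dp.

The normal system XᵀX·[m, b]ᵀ = Xᵀg is [[4, 23/12]; [23/12, 193/144]]·[m, b]ᵀ = [12, 55/12]ᵀ.
det = 4·(193/144) − (23/12)² = 27/16.
m = (12·(193/144) − (23/12)·(55/12))/(27/16) = 1051/243; b = (4·(55/12) − (23/12)·12)/(27/16) = -224/81.

b = -2.765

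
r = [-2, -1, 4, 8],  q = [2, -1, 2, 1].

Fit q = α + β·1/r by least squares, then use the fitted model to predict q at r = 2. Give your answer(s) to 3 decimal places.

q̂ = 2.351

Forming MᵀM = [[4, -9/8]; [-9/8, 85/64]] and Mᵀq = [4, 5/8]ᵀ gives MᵀM·[α, β]ᵀ = Mᵀq.
Eliminating β: (85/64)·(row 1) − (-9/8)·(row 2) gives (259/64)·α = (85/64)·4 − (-9/8)·(5/8) = 385/64, so α = 55/37.
Then β = ((5/8) − (-9/8)·(55/37))/(85/64) = 64/37.
At r = 2: q̂ = (55/37)·(1) + (64/37)·(1/2) = 87/37.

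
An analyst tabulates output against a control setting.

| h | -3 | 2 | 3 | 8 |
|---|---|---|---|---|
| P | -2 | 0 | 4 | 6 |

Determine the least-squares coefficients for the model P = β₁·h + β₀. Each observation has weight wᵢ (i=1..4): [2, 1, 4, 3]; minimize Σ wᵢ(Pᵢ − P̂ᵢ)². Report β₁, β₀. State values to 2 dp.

β₁ = 0.73, β₀ = 0.66

With design matrix A, AᵀWA = [[250, 32]; [32, 10]] and AᵀWP = [204, 30]ᵀ.
Determinant 250·10 − 32² = 1476.
β₁ = (204·10 − 32·30)/1476 = 30/41; β₀ = (250·30 − 32·204)/1476 = 27/41.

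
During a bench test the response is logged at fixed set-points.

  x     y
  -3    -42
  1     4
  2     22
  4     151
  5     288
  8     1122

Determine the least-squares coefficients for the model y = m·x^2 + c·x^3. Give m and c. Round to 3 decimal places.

m = 1.414, c = 2.015

From the data, Σx^2·x^2 = 5075, Σx^2·x^3 = 36707, Σx^3·x^3 = 282659.
For Mᵀy: Σx^2·y = 81138, Σx^3·y = 621442.
Eliminating c: 282659·(row 1) − 36707·(row 2) gives 87090576·m = 282659·81138 − 36707·621442 = 123114448, so m = 7694653/5443161.
Then c = (621442 − 36707·(7694653/5443161))/282659 = 10967849/5443161.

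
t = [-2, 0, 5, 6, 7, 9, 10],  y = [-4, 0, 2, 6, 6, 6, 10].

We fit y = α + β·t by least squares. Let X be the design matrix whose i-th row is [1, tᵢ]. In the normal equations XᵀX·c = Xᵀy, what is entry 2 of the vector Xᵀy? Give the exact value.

250

Entry 2 ↔ basis t, so (Xᵀy)_{2} = Σᵢ (t)·yᵢ = (-2)·(-4) + (0)·(0) + (5)·(2) + (6)·(6) + (7)·(6) + (9)·(6) + (10)·(10) = 250.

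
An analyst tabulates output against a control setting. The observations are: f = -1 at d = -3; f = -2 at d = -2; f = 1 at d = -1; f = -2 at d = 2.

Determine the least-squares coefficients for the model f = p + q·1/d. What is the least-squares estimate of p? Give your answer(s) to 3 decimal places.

With design matrix A, AᵀA = [[4, -4/3]; [-4/3, 29/18]] and Aᵀf = [-4, -2/3]ᵀ.
Eliminating q: (29/18)·(row 1) − (-4/3)·(row 2) gives (14/3)·p = (29/18)·(-4) − (-4/3)·(-2/3) = -22/3, so p = -11/7.
Then q = ((-2/3) − (-4/3)·(-11/7))/(29/18) = -12/7.

p = -1.571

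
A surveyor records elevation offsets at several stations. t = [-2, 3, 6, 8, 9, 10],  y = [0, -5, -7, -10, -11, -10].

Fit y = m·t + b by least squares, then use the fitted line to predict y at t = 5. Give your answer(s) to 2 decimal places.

ŷ = -6.56

With design matrix X, XᵀX = [[294, 34]; [34, 6]] and Xᵀy = [-336, -43]ᵀ.
det = 294·6 − 34² = 608.
m = ((-336)·6 − 34·(-43))/608 = -277/304; b = (294·(-43) − 34·(-336))/608 = -609/304.
At t = 5: ŷ = (-277/304)·(5) + (-609/304)·(1) = -997/152.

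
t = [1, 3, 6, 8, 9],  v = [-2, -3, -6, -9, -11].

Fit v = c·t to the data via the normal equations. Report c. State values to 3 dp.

Sums needed: Σt·t = 191.
Moment sums: Σt·v = -218.
So XᵀX·[c]ᵀ = Xᵀv: [[191]]·[c]ᵀ = [-218]ᵀ.
c = (-218)/191 = -1.14136.

c = -1.141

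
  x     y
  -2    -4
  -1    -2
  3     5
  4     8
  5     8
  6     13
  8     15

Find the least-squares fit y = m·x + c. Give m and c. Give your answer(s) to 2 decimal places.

With design matrix A, AᵀA = [[155, 23]; [23, 7]] and Aᵀy = [295, 43]ᵀ.
Eliminating c: 7·(row 1) − 23·(row 2) gives 556·m = 7·295 − 23·43 = 1076, so m = 269/139.
Then c = (43 − 23·(269/139))/7 = -30/139.

m = 1.94, c = -0.22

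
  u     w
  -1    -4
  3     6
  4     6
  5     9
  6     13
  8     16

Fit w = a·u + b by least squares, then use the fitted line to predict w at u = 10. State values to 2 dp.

ŵ = 20.79

Entries of XᵀX: Σu·u = 151, Σu = 25, Σ1 = 6.
For Xᵀw: Σu·w = 297, Σw = 46.
Eliminating b: 6·(row 1) − 25·(row 2) gives 281·a = 6·297 − 25·46 = 632, so a = 632/281.
Then b = (46 − 25·(632/281))/6 = -479/281.
At u = 10: ŵ = (632/281)·(10) + (-479/281)·(1) = 5841/281.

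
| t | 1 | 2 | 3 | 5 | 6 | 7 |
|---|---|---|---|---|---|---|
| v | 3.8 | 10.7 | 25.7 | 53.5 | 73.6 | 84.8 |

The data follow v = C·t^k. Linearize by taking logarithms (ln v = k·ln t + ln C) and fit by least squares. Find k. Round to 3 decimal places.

Taking logs, ln v = k·ln t + ln C, so regress ln v on ln t.
AᵀA = [[11.2747, 7.1389]; [7.1389, 6]], rhs = [27.9572, 19.6704]ᵀ  (here Σln t = 7.1389, Σ(ln t)² = 11.2747, Σln v = 19.6704, Σln t·ln v = 27.9572).
Slope k = (n·Σln t·ln v − Σln t·Σln v)/(n·Σ(ln t)² − (Σln t)²) = (6·27.9572 − 7.1389·19.6704)/16.6845 = 1.63738; ln C = (Σln v − k·Σln t)/n = 1.33022.

k = 1.637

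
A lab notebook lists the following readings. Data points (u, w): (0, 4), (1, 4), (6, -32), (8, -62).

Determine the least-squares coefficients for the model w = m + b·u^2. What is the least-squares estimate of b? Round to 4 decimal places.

Setting ∂/∂m … = 0 gives: 4·m + 101·b = -86;  101·m + 5393·b = -5116.
(Σ1 = 4, Σu^2 = 101, Σu^2·u^2 = 5393, Σw = -86, Σu^2·w = -5116.)
det = 4·5393 − 101² = 11371.
m = ((-86)·5393 − 101·(-5116))/11371 = 52918/11371; b = (4·(-5116) − 101·(-86))/11371 = -11778/11371.

b = -1.0358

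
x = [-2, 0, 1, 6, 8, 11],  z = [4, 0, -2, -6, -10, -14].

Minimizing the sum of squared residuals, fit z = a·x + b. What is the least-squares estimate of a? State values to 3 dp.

MᵀM·[a, b]ᵀ = Mᵀz reads: 226·a + 24·b = -280;  24·a + 6·b = -28.
det = 226·6 − 24² = 780.
a = ((-280)·6 − 24·(-28))/780 = -84/65; b = (226·(-28) − 24·(-280))/780 = 98/195.

a = -1.292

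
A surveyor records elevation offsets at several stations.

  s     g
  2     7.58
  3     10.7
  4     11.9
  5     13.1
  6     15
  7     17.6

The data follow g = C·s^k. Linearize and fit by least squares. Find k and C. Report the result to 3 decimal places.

Taking logs, ln g = k·ln s + ln C, so regress ln g on ln s.
Σln s = 8.5252, Σ(ln s)² = 13.1965, Σln g = 15.0209, Σln s·ln g = 22.0145.
Equations: 13.1965·k + 8.5252·ln C = 22.0145;  8.5252·k + 6·ln C = 15.0209.
Solving (det = 6.5005): k = 0.62021, ln C = 1.62225, so C = exp(1.62225) = 5.06446.

k = 0.620, C = 5.064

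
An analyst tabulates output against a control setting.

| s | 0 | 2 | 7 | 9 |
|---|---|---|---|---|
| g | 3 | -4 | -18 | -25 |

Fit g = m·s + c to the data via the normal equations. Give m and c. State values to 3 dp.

With design matrix M, MᵀM = [[134, 18]; [18, 4]] and Mᵀg = [-359, -44]ᵀ.
det = 134·4 − 18² = 212.
m = ((-359)·4 − 18·(-44))/212 = -161/53; c = (134·(-44) − 18·(-359))/212 = 283/106.

m = -3.038, c = 2.670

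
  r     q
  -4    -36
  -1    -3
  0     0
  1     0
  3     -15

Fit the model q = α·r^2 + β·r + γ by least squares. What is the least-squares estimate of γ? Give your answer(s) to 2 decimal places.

With design matrix A, AᵀA = [[339, -37, 27]; [-37, 27, -1]; [27, -1, 5]] and Aᵀq = [-714, 102, -54]ᵀ.
Row-reducing yields α = -2637/1306, β = 1335/1306, γ = 201/653.

γ = 0.31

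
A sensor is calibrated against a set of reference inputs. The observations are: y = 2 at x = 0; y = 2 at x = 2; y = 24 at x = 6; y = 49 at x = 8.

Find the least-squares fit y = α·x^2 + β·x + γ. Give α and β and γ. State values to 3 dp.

Forming AᵀA = [[5408, 736, 104]; [736, 104, 16]; [104, 16, 4]] and Aᵀy = [4008, 540, 77]ᵀ gives AᵀA·[α, β, γ]ᵀ = Aᵀy.
Solving the 3×3 system (Gaussian elimination) gives α = 25/24, β = -38/15, γ = 23/10.

α = 1.042, β = -2.533, γ = 2.300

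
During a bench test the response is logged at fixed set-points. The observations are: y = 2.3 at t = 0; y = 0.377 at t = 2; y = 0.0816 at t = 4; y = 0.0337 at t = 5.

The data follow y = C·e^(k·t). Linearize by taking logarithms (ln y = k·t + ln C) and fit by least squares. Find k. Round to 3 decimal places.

With ln yᵢ as the transformed response and tᵢ as the regressor:
XᵀX = [[45.0000, 11.0000]; [11.0000, 4]], rhs = [-28.9260, -6.0388]ᵀ  (here Σt = 11.0000, Σ(t)² = 45.0000, Σln y = -6.0388, Σt·ln y = -28.9260).
Δ = 45.0000·4 − (11.0000)² = 59.0000; k = (-28.9260·4 − 11.0000·-6.0388)/59.0000 = -0.83521, ln C = (45.0000·-6.0388 − 11.0000·-28.9260)/59.0000 = 0.78713.

k = -0.835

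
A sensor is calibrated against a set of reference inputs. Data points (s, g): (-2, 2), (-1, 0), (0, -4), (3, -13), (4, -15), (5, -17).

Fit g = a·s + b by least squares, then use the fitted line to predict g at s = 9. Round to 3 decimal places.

ĝ = -29.068

With design matrix M, MᵀM = [[55, 9]; [9, 6]] and Mᵀg = [-188, -47]ᵀ.
det = 55·6 − 9² = 249.
a = ((-188)·6 − 9·(-47))/249 = -235/83; b = (55·(-47) − 9·(-188))/249 = -893/249.
At s = 9: ĝ = (-235/83)·(9) + (-893/249)·(1) = -7238/249.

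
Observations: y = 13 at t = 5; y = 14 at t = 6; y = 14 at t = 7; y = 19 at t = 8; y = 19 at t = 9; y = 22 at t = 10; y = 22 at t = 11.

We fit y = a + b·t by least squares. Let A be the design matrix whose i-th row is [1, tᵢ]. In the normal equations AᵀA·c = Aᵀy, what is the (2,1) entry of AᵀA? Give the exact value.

56

Row 2 ↔ basis t, column 1 ↔ basis 1, so (AᵀA)_{2,1} = Σᵢ t = (5)·(1) + (6)·(1) + (7)·(1) + (8)·(1) + (9)·(1) + (10)·(1) + (11)·(1) = 56.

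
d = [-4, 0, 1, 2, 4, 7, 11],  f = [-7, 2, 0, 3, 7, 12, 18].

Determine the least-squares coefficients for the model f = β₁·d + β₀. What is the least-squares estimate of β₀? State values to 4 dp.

Sums needed: Σd·d = 207, Σd = 21, Σ1 = 7.
For Aᵀf: Σd·f = 344, Σf = 35.
AᵀA·[β₁, β₀]ᵀ = Aᵀf becomes [[207, 21]; [21, 7]]·[β₁, β₀]ᵀ = [344, 35]ᵀ.
det = 207·7 − 21² = 1008.
β₁ = (344·7 − 21·35)/1008 = 239/144; β₀ = (207·35 − 21·344)/1008 = 1/48.

β₀ = 0.0208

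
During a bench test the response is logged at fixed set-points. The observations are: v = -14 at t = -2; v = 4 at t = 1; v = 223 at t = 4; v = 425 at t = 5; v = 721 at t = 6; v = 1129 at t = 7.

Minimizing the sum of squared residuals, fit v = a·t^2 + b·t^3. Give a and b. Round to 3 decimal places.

Normal-equation sums: Σt^2·t^2 = 4595, Σt^2·t^3 = 28701, Σt^3·t^3 = 184091.
Moment sums: Σt^2·v = 95418, Σt^3·v = 610496.
Normal equations: [[4595, 28701]; [28701, 184091]]·[a, b]ᵀ = [95418, 610496]ᵀ.
Eliminating b: 184091·(row 1) − 28701·(row 2) gives 22150744·a = 184091·95418 − 28701·610496 = 43749342, so a = 3124953/1582196.
Then b = (610496 − 28701·(3124953/1582196))/184091 = 4759793/1582196.

a = 1.975, b = 3.008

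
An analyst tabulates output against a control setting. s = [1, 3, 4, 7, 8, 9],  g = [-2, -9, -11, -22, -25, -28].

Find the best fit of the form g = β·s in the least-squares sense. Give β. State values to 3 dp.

β = -3.086

Compute the Gram sums: Σs·s = 220.
And Σs·g = -679.
Normal equations: [[220]]·[β]ᵀ = [-679]ᵀ.
Hence β = -679 / 220 ≈ -3.08636.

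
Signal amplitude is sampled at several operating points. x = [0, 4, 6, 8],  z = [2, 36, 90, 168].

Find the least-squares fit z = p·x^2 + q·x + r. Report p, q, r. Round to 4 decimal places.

Sums needed: Σx^2·x^2 = 5648, Σx^2·x = 792, Σx^2 = 116, Σx·x = 116, Σx = 18, Σ1 = 4.
And Σx^2·z = 14568, Σx·z = 2028, Σz = 296.
AᵀA·[p, q, r]ᵀ = Aᵀz becomes [[5648, 792, 116]; [792, 116, 18]; [116, 18, 4]]·[p, q, r]ᵀ = [14568, 2028, 296]ᵀ.
Solving the 3×3 system (Gaussian elimination) gives p = 269/88, q = -813/220, r = 109/55.

p = 3.0568, q = -3.6955, r = 1.9818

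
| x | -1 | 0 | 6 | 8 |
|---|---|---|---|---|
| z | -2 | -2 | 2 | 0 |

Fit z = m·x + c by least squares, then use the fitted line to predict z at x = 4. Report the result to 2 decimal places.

The normal system AᵀA·[m, c]ᵀ = Aᵀz is [[101, 13]; [13, 4]]·[m, c]ᵀ = [14, -2]ᵀ.
Δ = 101·4 − 13² = 235.
m = (14·4 − 13·(-2))/235 = 82/235; c = (101·(-2) − 13·14)/235 = -384/235.
At x = 4: ẑ = (82/235)·(4) + (-384/235)·(1) = -56/235.

ẑ = -0.24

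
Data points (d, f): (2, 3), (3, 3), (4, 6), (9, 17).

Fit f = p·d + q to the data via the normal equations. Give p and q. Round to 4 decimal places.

p = 2.1207, q = -2.2931

Entries of AᵀA: Σd·d = 110, Σd = 18, Σ1 = 4.
Moment sums: Σd·f = 192, Σf = 29.
Eliminating q: 4·(row 1) − 18·(row 2) gives 116·p = 4·192 − 18·29 = 246, so p = 123/58.
Then q = (29 − 18·(123/58))/4 = -133/58.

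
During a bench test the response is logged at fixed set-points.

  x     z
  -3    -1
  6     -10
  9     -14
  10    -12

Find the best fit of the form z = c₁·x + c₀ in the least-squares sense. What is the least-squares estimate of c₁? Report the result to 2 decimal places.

The normal system AᵀA·[c₁, c₀]ᵀ = Aᵀz is [[226, 22]; [22, 4]]·[c₁, c₀]ᵀ = [-303, -37]ᵀ.
Δ = 226·4 − 22² = 420.
c₁ = ((-303)·4 − 22·(-37))/420 = -199/210; c₀ = (226·(-37) − 22·(-303))/420 = -424/105.

c₁ = -0.95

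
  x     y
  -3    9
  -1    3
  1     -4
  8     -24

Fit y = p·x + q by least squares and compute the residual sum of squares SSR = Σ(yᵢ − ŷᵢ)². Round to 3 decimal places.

The normal system AᵀA·[p, q]ᵀ = Aᵀy is [[75, 5]; [5, 4]]·[p, q]ᵀ = [-226, -16]ᵀ.
Eliminating q: 4·(row 1) − 5·(row 2) gives 275·p = 4·(-226) − 5·(-16) = -824, so p = -824/275.
Then q = ((-16) − 5·(-824/275))/4 = -14/55.
Residuals: 73/275, 71/275, -206/275, 62/275; SSR = 206/275.

SSR = 0.749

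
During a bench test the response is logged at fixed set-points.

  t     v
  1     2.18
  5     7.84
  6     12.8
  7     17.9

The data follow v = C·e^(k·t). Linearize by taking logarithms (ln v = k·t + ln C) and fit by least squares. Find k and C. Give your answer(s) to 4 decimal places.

Taking logs, ln v = k·t + ln C, so regress ln v on t.
Sums: Σt = 19.0000, Σ(t)² = 111.0000, Σln v = 8.2728, Σt·ln v = 46.5658.
Normal system: [[111.0000, 19.0000]; [19.0000, 4]]·[k, ln C]ᵀ = [46.5658, 8.2728]ᵀ.
Δ = 111.0000·4 − (19.0000)² = 83.0000; k = (46.5658·4 − 19.0000·8.2728)/83.0000 = 0.35036, ln C = (111.0000·8.2728 − 19.0000·46.5658)/83.0000 = 0.40400, so C = exp(0.40400) = 1.49780.

k = 0.3504, C = 1.4978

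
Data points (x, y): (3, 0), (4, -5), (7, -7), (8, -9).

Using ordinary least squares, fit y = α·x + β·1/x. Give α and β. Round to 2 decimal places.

α = -1.24, β = 7.60

Sums needed: Σx·x = 138, Σx·1/x = 4, Σ1/x·1/x = 5917/28224.
Moment sums: Σx·y = -141, Σ1/x·y = -27/8.
AᵀA·[α, β]ᵀ = Aᵀy becomes [[138, 4]; [4, 5917/28224]]·[α, β]ᵀ = [-141, -27/8]ᵀ.
Eliminating β: (5917/28224)·(row 1) − 4·(row 2) gives (60827/4704)·α = (5917/28224)·(-141) − 4·(-27/8) = -151091/9408, so α = -151091/121654.
Then β = ((-27/8) − 4·(-151091/121654))/(5917/28224) = 462168/60827.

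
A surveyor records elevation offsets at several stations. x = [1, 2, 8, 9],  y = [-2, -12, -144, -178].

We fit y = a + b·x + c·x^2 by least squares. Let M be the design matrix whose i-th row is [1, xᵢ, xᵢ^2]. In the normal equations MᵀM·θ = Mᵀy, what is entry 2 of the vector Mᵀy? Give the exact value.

Entry 2 ↔ basis x, so (Mᵀy)_{2} = Σᵢ (x)·yᵢ = (1)·(-2) + (2)·(-12) + (8)·(-144) + (9)·(-178) = -2780.

-2780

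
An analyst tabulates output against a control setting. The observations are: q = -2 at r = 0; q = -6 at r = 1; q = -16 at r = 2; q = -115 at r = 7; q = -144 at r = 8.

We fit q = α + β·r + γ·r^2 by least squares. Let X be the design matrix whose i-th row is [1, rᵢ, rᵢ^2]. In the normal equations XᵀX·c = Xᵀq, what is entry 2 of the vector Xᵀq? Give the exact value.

-1995

Entry 2 ↔ basis r, so (Xᵀq)_{2} = Σᵢ (r)·qᵢ = (0)·(-2) + (1)·(-6) + (2)·(-16) + (7)·(-115) + (8)·(-144) = -1995.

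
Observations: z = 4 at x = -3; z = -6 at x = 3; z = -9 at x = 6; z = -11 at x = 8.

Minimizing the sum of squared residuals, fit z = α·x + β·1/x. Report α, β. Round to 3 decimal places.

Compute the Gram sums: Σx·x = 118, Σx·1/x = 4, Σ1/x·1/x = 17/64.
Moment sums: Σx·z = -172, Σ1/x·z = -149/24.
So MᵀM·[α, β]ᵀ = Mᵀz: [[118, 4]; [4, 17/64]]·[α, β]ᵀ = [-172, -149/24]ᵀ.
Eliminating β: (17/64)·(row 1) − 4·(row 2) gives (491/32)·α = (17/64)·(-172) − 4·(-149/24) = -1001/48, so α = -2002/1473.
Then β = ((-149/24) − 4·(-2002/1473))/(17/64) = -4280/1473.

α = -1.359, β = -2.906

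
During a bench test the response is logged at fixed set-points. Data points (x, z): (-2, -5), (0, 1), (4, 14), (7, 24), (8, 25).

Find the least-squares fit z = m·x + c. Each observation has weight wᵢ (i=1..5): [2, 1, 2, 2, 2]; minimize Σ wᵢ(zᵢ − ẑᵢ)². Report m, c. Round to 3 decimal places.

m = 3.097, c = 1.300

Entries of MᵀWM: Σwᵢ·x·x = 266, Σwᵢ·x = 34, Σwᵢ·1 = 9.
And Σwᵢ·x·z = 868, Σwᵢ·z = 117.
So MᵀWM·[m, c]ᵀ = MᵀWz: [[266, 34]; [34, 9]]·[m, c]ᵀ = [868, 117]ᵀ.
Determinant 266·9 − 34² = 1238.
m = (868·9 − 34·117)/1238 = 1917/619; c = (266·117 − 34·868)/1238 = 805/619.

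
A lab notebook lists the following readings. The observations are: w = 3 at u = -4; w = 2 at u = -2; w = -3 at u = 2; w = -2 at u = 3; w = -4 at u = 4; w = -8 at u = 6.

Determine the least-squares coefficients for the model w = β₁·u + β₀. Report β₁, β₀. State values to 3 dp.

The normal system AᵀA·[β₁, β₀]ᵀ = Aᵀw is [[85, 9]; [9, 6]]·[β₁, β₀]ᵀ = [-92, -12]ᵀ.
Eliminating β₀: 6·(row 1) − 9·(row 2) gives 429·β₁ = 6·(-92) − 9·(-12) = -444, so β₁ = -148/143.
Then β₀ = ((-12) − 9·(-148/143))/6 = -64/143.

β₁ = -1.035, β₀ = -0.448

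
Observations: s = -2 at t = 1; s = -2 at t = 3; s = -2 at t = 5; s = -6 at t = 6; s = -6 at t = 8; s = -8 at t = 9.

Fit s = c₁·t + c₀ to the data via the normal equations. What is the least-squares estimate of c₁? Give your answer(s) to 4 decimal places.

The normal system XᵀX·[c₁, c₀]ᵀ = Xᵀs is [[216, 32]; [32, 6]]·[c₁, c₀]ᵀ = [-174, -26]ᵀ.
det = 216·6 − 32² = 272.
c₁ = ((-174)·6 − 32·(-26))/272 = -53/68; c₀ = (216·(-26) − 32·(-174))/272 = -3/17.

c₁ = -0.7794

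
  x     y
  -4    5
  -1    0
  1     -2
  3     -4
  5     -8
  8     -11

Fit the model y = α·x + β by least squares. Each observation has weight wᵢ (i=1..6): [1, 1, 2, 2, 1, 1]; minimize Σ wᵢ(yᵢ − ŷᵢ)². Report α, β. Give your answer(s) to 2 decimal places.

α = -1.32, β = -0.61

From the data, Σwᵢ·x·x = 126, Σwᵢ·x = 16, Σwᵢ·1 = 8.
For AᵀWy: Σwᵢ·x·y = -176, Σwᵢ·y = -26.
Determinant 126·8 − 16² = 752.
α = ((-176)·8 − 16·(-26))/752 = -62/47; β = (126·(-26) − 16·(-176))/752 = -115/188.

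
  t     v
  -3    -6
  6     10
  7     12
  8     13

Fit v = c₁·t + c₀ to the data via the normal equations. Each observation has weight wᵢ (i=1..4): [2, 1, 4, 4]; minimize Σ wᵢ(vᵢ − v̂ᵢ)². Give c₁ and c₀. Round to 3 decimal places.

c₁ = 1.754, c₀ = -0.657

Sums needed: Σwᵢ·t·t = 506, Σwᵢ·t = 60, Σwᵢ·1 = 11.
Right-hand side: Σwᵢ·t·v = 848, Σwᵢ·v = 98.
So AᵀWA·[c₁, c₀]ᵀ = AᵀWv: [[506, 60]; [60, 11]]·[c₁, c₀]ᵀ = [848, 98]ᵀ.
Determinant 506·11 − 60² = 1966.
c₁ = (848·11 − 60·98)/1966 = 1724/983; c₀ = (506·98 − 60·848)/1966 = -646/983.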